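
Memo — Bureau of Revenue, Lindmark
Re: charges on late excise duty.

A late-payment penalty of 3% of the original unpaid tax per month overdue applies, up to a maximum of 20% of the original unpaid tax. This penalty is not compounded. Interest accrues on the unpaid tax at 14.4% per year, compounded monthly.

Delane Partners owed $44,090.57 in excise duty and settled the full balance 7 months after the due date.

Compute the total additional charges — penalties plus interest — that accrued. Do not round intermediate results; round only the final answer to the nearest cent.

Penalty (uncapped): 7 × 3% × $44,090.57 = $9,259.02…; cap = 20% × $44,090.57 = $8,818.11… → penalty = $8,818.11…
Interest (14.4%/yr ÷ 12 = 1.2%/month): $44,090.57 × ((1 + 0.012)^7 − 1) = $3,839.6366…
Penalties + interest = $8,818.1140 + $3,839.6366… = $12,657.75

$12,657.75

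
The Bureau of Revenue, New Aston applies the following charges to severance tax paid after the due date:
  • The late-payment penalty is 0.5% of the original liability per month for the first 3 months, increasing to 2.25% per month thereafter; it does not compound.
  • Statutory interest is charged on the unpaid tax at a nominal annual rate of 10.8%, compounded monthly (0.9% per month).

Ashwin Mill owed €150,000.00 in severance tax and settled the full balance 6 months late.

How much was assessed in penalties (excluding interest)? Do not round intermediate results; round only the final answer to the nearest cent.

Penalty, months 1–3: 3 × 0.5% × €150,000.00 = €2,250.00
Penalty, months 4–6: 3 × 2.25% × €150,000.00 = €10,125.00
Total penalty = €2,250.00 + €10,125.00 = €12,375.00

€12,375.00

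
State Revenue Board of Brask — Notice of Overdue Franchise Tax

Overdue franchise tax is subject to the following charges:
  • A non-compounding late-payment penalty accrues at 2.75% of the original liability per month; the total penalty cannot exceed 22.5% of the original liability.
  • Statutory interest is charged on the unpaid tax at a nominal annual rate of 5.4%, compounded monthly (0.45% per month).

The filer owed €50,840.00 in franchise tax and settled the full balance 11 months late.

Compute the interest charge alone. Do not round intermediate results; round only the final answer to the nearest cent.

€2,573.97

Interest: €50,840.00 × ((1 + 0.0045)^11 − 1) = €50,840.00 × 0.0506289… = €2,573.9744…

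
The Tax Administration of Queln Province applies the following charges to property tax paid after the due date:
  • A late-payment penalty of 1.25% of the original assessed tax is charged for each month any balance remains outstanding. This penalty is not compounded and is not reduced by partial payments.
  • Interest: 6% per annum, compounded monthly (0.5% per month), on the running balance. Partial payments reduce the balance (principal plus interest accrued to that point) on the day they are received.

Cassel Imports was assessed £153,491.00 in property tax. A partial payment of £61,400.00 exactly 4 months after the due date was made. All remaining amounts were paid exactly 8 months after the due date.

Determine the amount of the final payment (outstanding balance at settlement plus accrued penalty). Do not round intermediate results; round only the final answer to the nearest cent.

£112,451.02

Balance at month 4: £153,491.0000 × (1 + 0.005)^4 = £156,583.9205…
After £61,400.00 payment: £156,583.9205… − £61,400.00 = £95,183.9205…
Balance at month 8: £95,183.9205… × (1 + 0.005)^4 = £97,101.9241…
Penalty: 8 × 1.25% × £153,491.00 = £15,349.10
Final settlement = outstanding balance + penalty = £97,101.9241… + £15,349.10 = £112,451.02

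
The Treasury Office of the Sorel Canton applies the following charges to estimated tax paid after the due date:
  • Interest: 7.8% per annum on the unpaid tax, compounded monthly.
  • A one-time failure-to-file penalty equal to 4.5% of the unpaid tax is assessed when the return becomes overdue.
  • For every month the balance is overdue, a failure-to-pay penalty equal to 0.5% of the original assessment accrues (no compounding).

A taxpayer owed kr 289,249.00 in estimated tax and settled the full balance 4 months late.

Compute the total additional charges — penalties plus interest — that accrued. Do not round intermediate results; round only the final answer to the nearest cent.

kr 26,395.30

Failure-to-file penalty: 4.5% × kr 289,249.00 = kr 13,016.21…
Failure-to-pay penalty: 4 × 0.5% × kr 289,249.00 = kr 5,784.98
Interest (7.8%/yr ÷ 12 = 0.65%/month): kr 289,249.00 × ((1 + 0.0065)^4 − 1) = kr 7,594.1169…
Penalties + interest = kr 18,801.1850 + kr 7,594.1169… = kr 26,395.30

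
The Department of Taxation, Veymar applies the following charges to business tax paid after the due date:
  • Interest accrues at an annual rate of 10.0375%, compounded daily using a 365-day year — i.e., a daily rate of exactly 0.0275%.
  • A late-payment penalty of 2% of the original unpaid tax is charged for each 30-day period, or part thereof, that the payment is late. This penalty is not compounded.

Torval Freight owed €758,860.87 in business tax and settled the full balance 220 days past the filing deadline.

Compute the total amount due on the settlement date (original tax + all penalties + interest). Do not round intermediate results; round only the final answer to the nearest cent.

Penalty periods: ⌈220/30⌉ = 8; penalty = 8 × 2% × €758,860.87 = €121,417.74…
Interest: €758,860.87 × ((1 + 0.000275)^220 − 1) = €758,860.87 × 0.06235876… = €47,321.6241…
Total = €758,860.87 + €121,417.7392 + €47,321.6241… = €927,600.23

€927,600.23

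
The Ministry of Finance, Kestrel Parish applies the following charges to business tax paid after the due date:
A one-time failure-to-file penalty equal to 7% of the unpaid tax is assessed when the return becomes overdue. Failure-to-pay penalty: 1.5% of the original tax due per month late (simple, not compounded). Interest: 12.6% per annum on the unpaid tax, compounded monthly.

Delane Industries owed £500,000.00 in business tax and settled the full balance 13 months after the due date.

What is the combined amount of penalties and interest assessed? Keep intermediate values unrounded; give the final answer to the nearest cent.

£205,219.72

Failure-to-file penalty: 7% × £500,000.00 = £35,000.00
Failure-to-pay penalty: 13 × 1.5% × £500,000.00 = £97,500.00
Interest (12.6%/yr ÷ 12 = 1.05%/month): £500,000.00 × ((1 + 0.0105)^13 − 1) = £72,719.7191…
Penalties + interest = £132,500.0000 + £72,719.7191… = £205,219.72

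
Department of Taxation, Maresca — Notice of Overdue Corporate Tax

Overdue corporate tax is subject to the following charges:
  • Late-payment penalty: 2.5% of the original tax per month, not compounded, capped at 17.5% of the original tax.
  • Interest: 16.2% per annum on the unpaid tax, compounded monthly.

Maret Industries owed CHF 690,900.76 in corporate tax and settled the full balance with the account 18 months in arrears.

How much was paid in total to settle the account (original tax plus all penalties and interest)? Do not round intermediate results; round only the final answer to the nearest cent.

Penalty (uncapped): 18 × 2.5% × CHF 690,900.76 = CHF 310,905.34…; cap = 17.5% × CHF 690,900.76 = CHF 120,907.63… → penalty = CHF 120,907.63…
Interest (16.2%/yr ÷ 12 = 1.35%/month): CHF 690,900.76 × ((1 + 0.0135)^18 − 1) = CHF 188,614.1879…
Total = CHF 690,900.76 + CHF 120,907.6330 + CHF 188,614.1879… = CHF 1,000,422.58

CHF 1,000,422.58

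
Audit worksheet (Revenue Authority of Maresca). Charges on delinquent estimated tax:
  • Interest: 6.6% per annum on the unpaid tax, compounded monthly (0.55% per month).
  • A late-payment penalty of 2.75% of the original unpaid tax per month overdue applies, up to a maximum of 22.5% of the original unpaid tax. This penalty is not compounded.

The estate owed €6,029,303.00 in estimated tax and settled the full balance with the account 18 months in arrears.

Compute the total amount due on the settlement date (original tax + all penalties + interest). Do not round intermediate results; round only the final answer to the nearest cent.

Penalty (uncapped): 18 × 2.75% × €6,029,303.00 = €2,984,504.99…; cap = 22.5% × €6,029,303.00 = €1,356,593.18… → penalty = €1,356,593.18…
Interest: €6,029,303.00 × ((1 + 0.0055)^18 − 1) = €6,029,303.00 × 0.1037669… = €625,641.8146…
Total = €6,029,303.00 + €1,356,593.1750 + €625,641.8146… = €8,011,537.99

€8,011,537.99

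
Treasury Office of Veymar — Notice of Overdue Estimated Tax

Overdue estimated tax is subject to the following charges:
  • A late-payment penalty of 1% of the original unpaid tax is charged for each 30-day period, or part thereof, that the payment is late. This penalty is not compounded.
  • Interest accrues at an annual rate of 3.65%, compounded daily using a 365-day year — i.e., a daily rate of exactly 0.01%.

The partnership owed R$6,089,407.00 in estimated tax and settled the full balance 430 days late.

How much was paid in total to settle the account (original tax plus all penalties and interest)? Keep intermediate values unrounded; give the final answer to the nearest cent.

Penalty periods: ⌈430/30⌉ = 15; penalty = 15 × 1% × R$6,089,407.00 = R$913,411.05
Interest: R$6,089,407.00 × ((1 + 0.0001)^430 − 1) = R$6,089,407.00 × 0.04393565… = R$267,542.0579…
Total = R$6,089,407.00 + R$913,411.0500 + R$267,542.0579… = R$7,270,360.11

R$7,270,360.11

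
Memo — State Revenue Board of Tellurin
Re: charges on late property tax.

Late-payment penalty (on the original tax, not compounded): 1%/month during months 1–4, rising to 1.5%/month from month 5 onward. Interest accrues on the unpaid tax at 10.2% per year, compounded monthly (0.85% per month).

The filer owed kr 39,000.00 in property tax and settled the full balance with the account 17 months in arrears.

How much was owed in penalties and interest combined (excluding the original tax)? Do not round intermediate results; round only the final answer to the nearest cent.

kr 15,200.50

Penalty, months 1–4: 4 × 1% × kr 39,000.00 = kr 1,560.00
Penalty, months 5–17: 13 × 1.5% × kr 39,000.00 = kr 7,605.00
Interest: kr 39,000.00 × ((1 + 0.0085)^17 − 1) = kr 39,000.00 × 0.1547563… = kr 6,035.4960…
Penalties + interest = kr 9,165.0000 + kr 6,035.4960… = kr 15,200.50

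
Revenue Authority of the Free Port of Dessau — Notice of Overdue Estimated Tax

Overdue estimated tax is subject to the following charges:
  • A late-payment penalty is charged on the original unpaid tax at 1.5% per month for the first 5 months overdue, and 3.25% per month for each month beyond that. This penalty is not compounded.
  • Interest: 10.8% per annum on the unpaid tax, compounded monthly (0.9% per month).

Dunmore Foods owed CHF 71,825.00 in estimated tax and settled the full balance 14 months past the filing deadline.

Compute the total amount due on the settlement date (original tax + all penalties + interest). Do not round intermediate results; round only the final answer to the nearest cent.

Penalty, months 1–5: 5 × 1.5% × CHF 71,825.00 = CHF 5,386.88…
Penalty, months 6–14: 9 × 3.25% × CHF 71,825.00 = CHF 21,008.81…
Interest: CHF 71,825.00 × ((1 + 0.009)^14 − 1) = CHF 71,825.00 × 0.1336430… = CHF 9,598.9116…
Total = CHF 71,825.00 + CHF 26,395.6875 + CHF 9,598.9116… = CHF 107,819.60

CHF 107,819.60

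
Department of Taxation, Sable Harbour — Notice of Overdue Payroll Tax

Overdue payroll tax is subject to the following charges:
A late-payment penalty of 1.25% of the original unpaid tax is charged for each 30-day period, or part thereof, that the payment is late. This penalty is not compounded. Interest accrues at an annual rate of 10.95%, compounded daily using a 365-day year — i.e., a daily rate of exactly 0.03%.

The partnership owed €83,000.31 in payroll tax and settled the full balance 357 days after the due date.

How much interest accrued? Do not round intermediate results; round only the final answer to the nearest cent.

€9,381.33

Interest: €83,000.31 × ((1 + 0.0003)^357 − 1) = €83,000.31 × 0.11302768… = €9,381.3322…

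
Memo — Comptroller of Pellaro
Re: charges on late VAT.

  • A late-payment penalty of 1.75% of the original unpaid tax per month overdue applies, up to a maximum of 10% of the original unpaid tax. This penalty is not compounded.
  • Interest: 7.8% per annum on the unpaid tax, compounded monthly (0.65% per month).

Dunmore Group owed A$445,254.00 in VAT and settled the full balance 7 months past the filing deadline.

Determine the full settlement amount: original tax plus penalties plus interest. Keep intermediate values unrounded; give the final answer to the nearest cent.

Penalty (uncapped): 7 × 1.75% × A$445,254.00 = A$54,543.62…; cap = 10% × A$445,254.00 = A$44,525.40 → penalty = A$44,525.40
Interest: A$445,254.00 × ((1 + 0.0065)^7 − 1) = A$445,254.00 × 0.0463969… = A$20,658.4163…
Total = A$445,254.00 + A$44,525.4000 + A$20,658.4163… = A$510,437.82

A$510,437.82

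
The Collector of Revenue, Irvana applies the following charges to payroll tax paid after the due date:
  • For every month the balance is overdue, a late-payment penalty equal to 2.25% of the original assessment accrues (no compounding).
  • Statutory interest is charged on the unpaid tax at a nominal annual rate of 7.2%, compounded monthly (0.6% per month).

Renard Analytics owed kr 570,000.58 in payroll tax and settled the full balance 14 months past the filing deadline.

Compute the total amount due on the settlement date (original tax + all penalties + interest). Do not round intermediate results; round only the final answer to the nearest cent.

kr 799,343.70

Late-payment penalty = 2.25% × kr 570,000.58 × 14 mo = kr 179,550.18…
Interest: kr 570,000.58 × ((1 + 0.006)^14 − 1) = kr 570,000.58 × 0.0873559… = kr 49,792.9348…
Total = kr 570,000.58 + kr 179,550.1827 + kr 49,792.9348… = kr 799,343.70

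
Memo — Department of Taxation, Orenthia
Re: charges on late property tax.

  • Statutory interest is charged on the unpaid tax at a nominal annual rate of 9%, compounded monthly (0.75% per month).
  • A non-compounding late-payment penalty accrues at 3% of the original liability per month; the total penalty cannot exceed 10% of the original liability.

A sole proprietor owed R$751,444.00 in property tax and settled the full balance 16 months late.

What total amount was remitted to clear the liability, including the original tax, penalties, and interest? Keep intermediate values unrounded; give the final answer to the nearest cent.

R$922,015.86

Penalty (uncapped): 16 × 3% × R$751,444.00 = R$360,693.12; cap = 10% × R$751,444.00 = R$75,144.40 → penalty = R$75,144.40
Interest: R$751,444.00 × ((1 + 0.0075)^16 − 1) = R$751,444.00 × 0.1269921… = R$95,427.4619…
Total = R$751,444.00 + R$75,144.4000 + R$95,427.4619… = R$922,015.86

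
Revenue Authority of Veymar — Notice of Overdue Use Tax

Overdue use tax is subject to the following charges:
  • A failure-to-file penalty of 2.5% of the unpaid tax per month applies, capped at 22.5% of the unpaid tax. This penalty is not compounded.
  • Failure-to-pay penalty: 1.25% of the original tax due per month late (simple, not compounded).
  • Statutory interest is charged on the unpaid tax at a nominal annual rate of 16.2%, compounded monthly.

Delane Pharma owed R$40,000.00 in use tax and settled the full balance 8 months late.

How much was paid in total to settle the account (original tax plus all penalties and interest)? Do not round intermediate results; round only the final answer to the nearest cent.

Failure-to-file: 8 × 2.5% × R$40,000.00 = R$8,000.00 (under the 22.5% cap)
Failure-to-pay penalty = 1.25% × R$40,000.00 × 8 mo = R$4,000.00
Interest (16.2%/yr ÷ 12 = 1.35%/month): R$40,000.00 × ((1 + 0.0135)^8 − 1) = R$4,529.7253…
Total = R$40,000.00 + R$12,000.0000 + R$4,529.7253… = R$56,529.73

R$56,529.73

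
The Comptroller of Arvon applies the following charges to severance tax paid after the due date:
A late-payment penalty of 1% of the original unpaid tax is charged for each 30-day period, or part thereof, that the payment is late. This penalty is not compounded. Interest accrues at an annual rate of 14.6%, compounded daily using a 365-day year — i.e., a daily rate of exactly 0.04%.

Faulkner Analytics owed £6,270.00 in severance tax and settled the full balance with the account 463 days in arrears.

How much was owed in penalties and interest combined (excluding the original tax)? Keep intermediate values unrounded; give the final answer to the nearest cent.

£2,278.61

Penalty periods: ⌈463/30⌉ = 16; penalty = 16 × 1% × £6,270.00 = £1,003.20
Interest: £6,270.00 × ((1 + 0.0004)^463 − 1) = £6,270.00 × 0.20341454… = £1,275.4092…
Penalties + interest = £1,003.2000 + £1,275.4092… = £2,278.61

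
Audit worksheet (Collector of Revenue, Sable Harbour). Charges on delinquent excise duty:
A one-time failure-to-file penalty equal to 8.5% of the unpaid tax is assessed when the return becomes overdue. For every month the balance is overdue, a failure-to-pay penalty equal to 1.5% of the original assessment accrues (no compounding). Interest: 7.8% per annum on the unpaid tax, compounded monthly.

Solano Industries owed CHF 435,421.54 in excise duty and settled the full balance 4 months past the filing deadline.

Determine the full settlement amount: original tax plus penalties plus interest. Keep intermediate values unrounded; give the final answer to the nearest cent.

CHF 509,989.48

Failure-to-file penalty: 8.5% × CHF 435,421.54 = CHF 37,010.83…
Failure-to-pay penalty: 4 × 1.5% × CHF 435,421.54 = CHF 26,125.29…
Interest (7.8%/yr ÷ 12 = 0.65%/month): CHF 435,421.54 × ((1 + 0.0065)^4 − 1) = CHF 11,431.8185…
Total = CHF 435,421.54 + CHF 63,136.1233 + CHF 11,431.8185… = CHF 509,989.48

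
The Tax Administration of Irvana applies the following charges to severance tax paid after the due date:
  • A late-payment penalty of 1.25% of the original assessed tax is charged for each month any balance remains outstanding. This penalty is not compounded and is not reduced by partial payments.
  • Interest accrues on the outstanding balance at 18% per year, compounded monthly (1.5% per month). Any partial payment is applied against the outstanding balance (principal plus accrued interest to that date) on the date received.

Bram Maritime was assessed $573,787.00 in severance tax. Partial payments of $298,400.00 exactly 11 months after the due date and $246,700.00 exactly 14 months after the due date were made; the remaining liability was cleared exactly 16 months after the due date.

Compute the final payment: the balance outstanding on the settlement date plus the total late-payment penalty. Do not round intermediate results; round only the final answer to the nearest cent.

Balance at month 11: $573,787.0000 × (1 + 0.015)^11 = $675,891.7869…
After $298,400.00 payment: $675,891.7869… − $298,400.00 = $377,491.7869…
Balance at month 14: $377,491.7869… × (1 + 0.015)^3 = $394,734.9983…
After $246,700.00 payment: $394,734.9983… − $246,700.00 = $148,034.9983…
Balance at month 16: $148,034.9983… × (1 + 0.015)^2 = $152,509.3562…
Penalty: 16 × 1.25% × $573,787.00 = $114,757.40
Final settlement = outstanding balance + penalty = $152,509.3562… + $114,757.40 = $267,266.76

$267,266.76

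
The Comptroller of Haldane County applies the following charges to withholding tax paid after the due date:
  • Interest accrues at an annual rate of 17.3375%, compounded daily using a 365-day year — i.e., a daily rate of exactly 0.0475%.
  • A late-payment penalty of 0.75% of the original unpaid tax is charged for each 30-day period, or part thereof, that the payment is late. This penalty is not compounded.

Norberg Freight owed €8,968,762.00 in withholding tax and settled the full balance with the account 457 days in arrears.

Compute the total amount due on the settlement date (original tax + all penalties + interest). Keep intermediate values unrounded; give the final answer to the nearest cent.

€12,218,801.43

Penalty periods: ⌈457/30⌉ = 16; penalty = 16 × 0.75% × €8,968,762.00 = €1,076,251.44
Interest: €8,968,762.00 × ((1 + 0.000475)^457 − 1) = €8,968,762.00 × 0.24237325… = €2,173,787.9866…
Total = €8,968,762.00 + €1,076,251.4400 + €2,173,787.9866… = €12,218,801.43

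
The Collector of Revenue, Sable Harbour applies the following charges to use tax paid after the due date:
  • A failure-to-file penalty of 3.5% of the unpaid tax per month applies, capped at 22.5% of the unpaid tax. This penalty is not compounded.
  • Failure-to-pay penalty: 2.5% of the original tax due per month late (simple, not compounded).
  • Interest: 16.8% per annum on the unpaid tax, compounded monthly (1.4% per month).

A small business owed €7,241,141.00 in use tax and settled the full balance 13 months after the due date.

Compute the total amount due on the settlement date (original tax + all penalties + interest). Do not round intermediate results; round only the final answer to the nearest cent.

Failure-to-file: 13 × 3.5% × €7,241,141.00 = €3,294,719.16…, capped at 22.5% × €7,241,141.00 = €1,629,256.73…
Failure-to-pay penalty = 2.5% × €7,241,141.00 × 13 mo = €2,353,370.83…
Interest: €7,241,141.00 × ((1 + 0.014)^13 − 1) = €7,241,141.00 × 0.1981010… = €1,434,476.9599…
Total = €7,241,141.00 + €3,982,627.5500 + €1,434,476.9599… = €12,658,245.51

€12,658,245.51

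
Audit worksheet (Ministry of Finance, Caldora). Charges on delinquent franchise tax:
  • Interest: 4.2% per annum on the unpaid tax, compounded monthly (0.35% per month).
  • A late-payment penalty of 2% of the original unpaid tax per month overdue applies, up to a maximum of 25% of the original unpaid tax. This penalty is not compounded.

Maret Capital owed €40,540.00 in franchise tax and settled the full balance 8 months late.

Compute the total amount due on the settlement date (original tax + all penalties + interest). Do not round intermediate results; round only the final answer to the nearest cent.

Penalty: 8 × 2% × €40,540.00 = €6,486.40 (below the 25% cap of €10,135.00)
Interest: €40,540.00 × ((1 + 0.0035)^8 − 1) = €40,540.00 × 0.0283454… = €1,149.1230…
Total = €40,540.00 + €6,486.4000 + €1,149.1230… = €48,175.52

€48,175.52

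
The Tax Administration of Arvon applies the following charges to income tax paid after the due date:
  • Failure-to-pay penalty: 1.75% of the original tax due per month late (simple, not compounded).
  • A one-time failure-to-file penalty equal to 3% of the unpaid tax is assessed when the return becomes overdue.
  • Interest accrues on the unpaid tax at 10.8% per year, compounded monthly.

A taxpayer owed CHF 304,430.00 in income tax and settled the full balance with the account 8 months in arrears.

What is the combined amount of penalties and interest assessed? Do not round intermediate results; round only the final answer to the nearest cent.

CHF 74,375.08

Failure-to-file penalty: 3% × CHF 304,430.00 = CHF 9,132.90
Failure-to-pay penalty = 1.75% × CHF 304,430.00 × 8 mo = CHF 42,620.20
Interest (10.8%/yr ÷ 12 = 0.9%/month): CHF 304,430.00 × ((1 + 0.009)^8 − 1) = CHF 22,621.9761…
Penalties + interest = CHF 51,753.1000 + CHF 22,621.9761… = CHF 74,375.08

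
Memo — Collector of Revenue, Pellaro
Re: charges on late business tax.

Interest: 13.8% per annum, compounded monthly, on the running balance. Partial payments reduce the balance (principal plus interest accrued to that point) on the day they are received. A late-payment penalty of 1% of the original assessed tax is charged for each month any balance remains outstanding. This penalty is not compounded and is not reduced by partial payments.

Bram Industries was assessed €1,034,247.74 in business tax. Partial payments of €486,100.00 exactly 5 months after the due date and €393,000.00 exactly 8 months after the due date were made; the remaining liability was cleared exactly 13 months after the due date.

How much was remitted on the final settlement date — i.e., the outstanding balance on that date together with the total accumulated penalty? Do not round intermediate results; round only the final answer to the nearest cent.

Monthly rate = 13.8% ÷ 12 = 1.15%
Balance at month 5: €1,034,247.7400 × (1 + 0.0115)^5 = €1,095,100.5980…
After €486,100.00 payment: €1,095,100.5980… − €486,100.00 = €609,000.5980…
Balance at month 8: €609,000.5980… × (1 + 0.0115)^3 = €630,253.6658…
After €393,000.00 payment: €630,253.6658… − €393,000.00 = €237,253.6658…
Balance at month 13: €237,253.6658… × (1 + 0.0115)^5 = €251,213.1487…
Penalty: 13 × 1% × €1,034,247.74 = €134,452.21…
Final settlement = outstanding balance + penalty = €251,213.1487… + €134,452.21… = €385,665.35

€385,665.35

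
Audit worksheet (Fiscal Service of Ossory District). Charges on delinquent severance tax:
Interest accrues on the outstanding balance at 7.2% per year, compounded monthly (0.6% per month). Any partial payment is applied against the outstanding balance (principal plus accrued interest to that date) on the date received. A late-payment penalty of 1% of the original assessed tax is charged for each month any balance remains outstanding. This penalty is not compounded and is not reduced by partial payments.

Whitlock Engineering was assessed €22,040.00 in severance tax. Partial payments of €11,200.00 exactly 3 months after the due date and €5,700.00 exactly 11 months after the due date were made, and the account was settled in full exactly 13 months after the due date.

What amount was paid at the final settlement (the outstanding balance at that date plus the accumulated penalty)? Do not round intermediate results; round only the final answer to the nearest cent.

€9,028.55

Balance at month 3: €22,040.0000 × (1 + 0.006)^3 = €22,439.1051…
After €11,200.00 payment: €22,439.1051… − €11,200.00 = €11,239.1051…
Balance at month 11: €11,239.1051… × (1 + 0.006)^8 = €11,790.0481…
After €5,700.00 payment: €11,790.0481… − €5,700.00 = €6,090.0481…
Balance at month 13: €6,090.0481… × (1 + 0.006)^2 = €6,163.3479…
Penalty: 13 × 1% × €22,040.00 = €2,865.20
Final settlement = outstanding balance + penalty = €6,163.3479… + €2,865.20 = €9,028.55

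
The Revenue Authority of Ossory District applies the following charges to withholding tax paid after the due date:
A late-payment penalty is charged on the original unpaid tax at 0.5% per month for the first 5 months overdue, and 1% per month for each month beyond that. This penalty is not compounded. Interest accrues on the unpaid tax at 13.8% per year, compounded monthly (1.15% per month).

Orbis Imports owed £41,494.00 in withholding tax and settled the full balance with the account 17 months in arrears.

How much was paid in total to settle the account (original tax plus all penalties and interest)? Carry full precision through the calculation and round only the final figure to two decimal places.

£56,413.71

Penalty, months 1–5: 5 × 0.5% × £41,494.00 = £1,037.35
Penalty, months 6–17: 12 × 1% × £41,494.00 = £4,979.28
Interest: £41,494.00 × ((1 + 0.0115)^17 − 1) = £41,494.00 × 0.2145631… = £8,903.0811…
Total = £41,494.00 + £6,016.6300 + £8,903.0811… = £56,413.71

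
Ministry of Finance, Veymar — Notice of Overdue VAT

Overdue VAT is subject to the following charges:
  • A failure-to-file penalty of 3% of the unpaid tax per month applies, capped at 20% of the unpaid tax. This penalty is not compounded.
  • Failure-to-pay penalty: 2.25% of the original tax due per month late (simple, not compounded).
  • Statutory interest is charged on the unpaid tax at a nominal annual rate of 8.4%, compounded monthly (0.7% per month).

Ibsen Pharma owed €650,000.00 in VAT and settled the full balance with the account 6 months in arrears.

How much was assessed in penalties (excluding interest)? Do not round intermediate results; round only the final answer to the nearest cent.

€204,750.00

Failure-to-file: 6 × 3% × €650,000.00 = €117,000.00 (under the 20% cap)
Failure-to-pay penalty = 2.25% × €650,000.00 × 6 mo = €87,750.00
Total penalty = €117,000.00 + €87,750.00 = €204,750.00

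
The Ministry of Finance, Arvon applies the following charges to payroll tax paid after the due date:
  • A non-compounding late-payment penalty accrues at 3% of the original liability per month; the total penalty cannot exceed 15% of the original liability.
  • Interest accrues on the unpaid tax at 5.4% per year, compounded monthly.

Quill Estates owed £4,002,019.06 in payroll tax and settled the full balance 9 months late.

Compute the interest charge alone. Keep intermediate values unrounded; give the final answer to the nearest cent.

£165,030.08

Interest (5.4%/yr ÷ 12 = 0.45%/month): £4,002,019.06 × ((1 + 0.0045)^9 − 1) = £165,030.0850…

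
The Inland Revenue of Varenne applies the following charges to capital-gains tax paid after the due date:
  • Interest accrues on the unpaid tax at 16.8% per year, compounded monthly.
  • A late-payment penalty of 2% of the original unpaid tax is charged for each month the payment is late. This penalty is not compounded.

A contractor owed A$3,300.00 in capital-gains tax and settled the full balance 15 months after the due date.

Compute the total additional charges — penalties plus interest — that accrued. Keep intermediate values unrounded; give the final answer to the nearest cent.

Late-payment penalty = 2% × A$3,300.00 × 15 mo = A$990.00
Interest (16.8%/yr ÷ 12 = 1.4%/month): A$3,300.00 × ((1 + 0.014)^15 − 1) = A$765.2126…
Penalties + interest = A$990.0000 + A$765.2126… = A$1,755.21

A$1,755.21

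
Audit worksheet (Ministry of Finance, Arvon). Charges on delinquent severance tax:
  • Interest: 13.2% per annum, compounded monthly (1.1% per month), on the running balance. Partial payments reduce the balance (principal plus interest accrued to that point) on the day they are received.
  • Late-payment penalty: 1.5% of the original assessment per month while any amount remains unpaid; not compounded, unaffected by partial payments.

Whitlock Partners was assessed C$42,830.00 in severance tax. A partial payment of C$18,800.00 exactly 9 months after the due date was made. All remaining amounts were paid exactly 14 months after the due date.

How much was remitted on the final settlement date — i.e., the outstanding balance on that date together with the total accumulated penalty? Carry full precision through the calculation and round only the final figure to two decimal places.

C$39,056.11

Balance at month 9: C$42,830.0000 × (1 + 0.011)^9 = C$47,261.6059…
After C$18,800.00 payment: C$47,261.6059… − C$18,800.00 = C$28,461.6059…
Balance at month 14: C$28,461.6059… × (1 + 0.011)^5 = C$30,061.8137…
Penalty: 14 × 1.5% × C$42,830.00 = C$8,994.30
Final settlement = outstanding balance + penalty = C$30,061.8137… + C$8,994.30 = C$39,056.11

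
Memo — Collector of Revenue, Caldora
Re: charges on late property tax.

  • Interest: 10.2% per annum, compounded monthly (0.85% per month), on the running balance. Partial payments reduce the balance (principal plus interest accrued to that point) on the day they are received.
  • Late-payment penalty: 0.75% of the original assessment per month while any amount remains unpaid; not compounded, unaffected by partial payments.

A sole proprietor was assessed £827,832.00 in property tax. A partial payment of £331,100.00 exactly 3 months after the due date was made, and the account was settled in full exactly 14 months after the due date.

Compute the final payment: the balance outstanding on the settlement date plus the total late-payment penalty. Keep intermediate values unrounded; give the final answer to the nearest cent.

Balance at month 3: £827,832.0000 × (1 + 0.0085)^3 = £849,121.6570…
After £331,100.00 payment: £849,121.6570… − £331,100.00 = £518,021.6570…
Balance at month 14: £518,021.6570… × (1 + 0.0085)^11 = £568,568.5650…
Penalty: 14 × 0.75% × £827,832.00 = £86,922.36
Final settlement = outstanding balance + penalty = £568,568.5650… + £86,922.36 = £655,490.92

£655,490.92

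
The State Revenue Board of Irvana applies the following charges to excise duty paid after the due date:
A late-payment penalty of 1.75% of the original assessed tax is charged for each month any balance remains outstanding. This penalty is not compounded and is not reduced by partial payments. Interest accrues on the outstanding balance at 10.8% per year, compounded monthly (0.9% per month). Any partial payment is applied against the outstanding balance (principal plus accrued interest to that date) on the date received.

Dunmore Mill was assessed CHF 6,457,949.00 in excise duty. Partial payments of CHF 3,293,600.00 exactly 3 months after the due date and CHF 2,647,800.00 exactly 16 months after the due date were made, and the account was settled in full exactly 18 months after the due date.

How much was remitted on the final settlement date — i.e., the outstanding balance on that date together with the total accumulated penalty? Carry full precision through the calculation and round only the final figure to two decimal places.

CHF 3,159,353.12

Balance at month 3: CHF 6,457,949.0000 × (1 + 0.009)^3 = CHF 6,633,887.6125…
After CHF 3,293,600.00 payment: CHF 6,633,887.6125… − CHF 3,293,600.00 = CHF 3,340,287.6125…
Balance at month 16: CHF 3,340,287.6125… × (1 + 0.009)^13 = CHF 3,752,917.5568…
After CHF 2,647,800.00 payment: CHF 3,752,917.5568… − CHF 2,647,800.00 = CHF 1,105,117.5568…
Balance at month 18: CHF 1,105,117.5568… × (1 + 0.009)^2 = CHF 1,125,099.1873…
Penalty: 18 × 1.75% × CHF 6,457,949.00 = CHF 2,034,253.94…
Final settlement = outstanding balance + penalty = CHF 1,125,099.1873… + CHF 2,034,253.94… = CHF 3,159,353.12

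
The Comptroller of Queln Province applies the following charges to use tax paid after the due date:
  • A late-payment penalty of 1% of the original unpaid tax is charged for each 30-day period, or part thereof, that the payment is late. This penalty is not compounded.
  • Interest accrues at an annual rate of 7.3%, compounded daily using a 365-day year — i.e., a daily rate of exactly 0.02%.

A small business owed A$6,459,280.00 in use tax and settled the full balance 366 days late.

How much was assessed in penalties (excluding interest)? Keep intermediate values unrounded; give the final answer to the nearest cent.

Penalty periods: ⌈366/30⌉ = 13; penalty = 13 × 1% × A$6,459,280.00 = A$839,706.40

A$839,706.40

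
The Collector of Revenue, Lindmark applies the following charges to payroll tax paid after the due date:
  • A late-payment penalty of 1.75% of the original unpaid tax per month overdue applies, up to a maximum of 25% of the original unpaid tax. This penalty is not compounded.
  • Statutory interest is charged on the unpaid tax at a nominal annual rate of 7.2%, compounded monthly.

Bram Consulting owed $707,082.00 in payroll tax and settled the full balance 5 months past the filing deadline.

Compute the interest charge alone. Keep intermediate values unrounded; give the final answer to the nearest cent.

Interest (7.2%/yr ÷ 12 = 0.6%/month): $707,082.00 × ((1 + 0.006)^5 − 1) = $21,468.5414…

$21,468.54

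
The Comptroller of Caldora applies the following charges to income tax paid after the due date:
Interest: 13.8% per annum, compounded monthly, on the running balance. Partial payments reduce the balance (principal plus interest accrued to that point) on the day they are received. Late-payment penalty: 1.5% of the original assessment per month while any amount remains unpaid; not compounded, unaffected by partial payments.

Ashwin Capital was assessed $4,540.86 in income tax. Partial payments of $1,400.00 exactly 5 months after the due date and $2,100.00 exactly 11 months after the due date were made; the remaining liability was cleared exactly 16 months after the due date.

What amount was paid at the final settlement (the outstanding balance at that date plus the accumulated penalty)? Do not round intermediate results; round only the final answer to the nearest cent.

Monthly rate = 13.8% ÷ 12 = 1.15%
Balance at month 5: $4,540.8600 × (1 + 0.0115)^5 = $4,808.0342…
After $1,400.00 payment: $4,808.0342… − $1,400.00 = $3,408.0342…
Balance at month 11: $3,408.0342… × (1 + 0.0115)^6 = $3,650.0538…
After $2,100.00 payment: $3,650.0538… − $2,100.00 = $1,550.0538…
Balance at month 16: $1,550.0538… × (1 + 0.0115)^5 = $1,641.2556…
Penalty: 16 × 1.5% × $4,540.86 = $1,089.81…
Final settlement = outstanding balance + penalty = $1,641.2556… + $1,089.81… = $2,731.06

$2,731.06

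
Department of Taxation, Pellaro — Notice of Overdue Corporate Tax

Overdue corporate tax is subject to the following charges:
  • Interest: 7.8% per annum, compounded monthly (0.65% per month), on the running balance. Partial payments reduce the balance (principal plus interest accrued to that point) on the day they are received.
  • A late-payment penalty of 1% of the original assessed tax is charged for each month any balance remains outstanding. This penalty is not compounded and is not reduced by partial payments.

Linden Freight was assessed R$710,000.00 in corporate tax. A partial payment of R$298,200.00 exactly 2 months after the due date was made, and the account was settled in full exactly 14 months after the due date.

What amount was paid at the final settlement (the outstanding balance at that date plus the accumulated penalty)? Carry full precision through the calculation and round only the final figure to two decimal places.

Balance at month 2: R$710,000.0000 × (1 + 0.0065)^2 = R$719,259.9975
After R$298,200.00 payment: R$719,259.9975 − R$298,200.00 = R$421,059.9975
Balance at month 14: R$421,059.9975 × (1 + 0.0065)^12 = R$455,102.6185…
Penalty: 14 × 1% × R$710,000.00 = R$99,400.00
Final settlement = outstanding balance + penalty = R$455,102.6185… + R$99,400.00 = R$554,502.62

R$554,502.62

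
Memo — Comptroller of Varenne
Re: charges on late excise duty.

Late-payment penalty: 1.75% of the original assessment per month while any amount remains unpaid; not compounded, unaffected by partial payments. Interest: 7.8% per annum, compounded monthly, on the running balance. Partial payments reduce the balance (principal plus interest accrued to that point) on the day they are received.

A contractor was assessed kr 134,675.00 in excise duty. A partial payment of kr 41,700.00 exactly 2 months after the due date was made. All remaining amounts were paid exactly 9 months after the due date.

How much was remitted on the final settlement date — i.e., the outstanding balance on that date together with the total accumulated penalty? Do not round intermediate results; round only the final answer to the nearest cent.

Monthly rate = 7.8% ÷ 12 = 0.65%
Balance at month 2: kr 134,675.0000 × (1 + 0.0065)^2 = kr 136,431.4650…
After kr 41,700.00 payment: kr 136,431.4650… − kr 41,700.00 = kr 94,731.4650…
Balance at month 9: kr 94,731.4650… × (1 + 0.0065)^7 = kr 99,126.7137…
Penalty: 9 × 1.75% × kr 134,675.00 = kr 21,211.31…
Final settlement = outstanding balance + penalty = kr 99,126.7137… + kr 21,211.31… = kr 120,338.03

kr 120,338.03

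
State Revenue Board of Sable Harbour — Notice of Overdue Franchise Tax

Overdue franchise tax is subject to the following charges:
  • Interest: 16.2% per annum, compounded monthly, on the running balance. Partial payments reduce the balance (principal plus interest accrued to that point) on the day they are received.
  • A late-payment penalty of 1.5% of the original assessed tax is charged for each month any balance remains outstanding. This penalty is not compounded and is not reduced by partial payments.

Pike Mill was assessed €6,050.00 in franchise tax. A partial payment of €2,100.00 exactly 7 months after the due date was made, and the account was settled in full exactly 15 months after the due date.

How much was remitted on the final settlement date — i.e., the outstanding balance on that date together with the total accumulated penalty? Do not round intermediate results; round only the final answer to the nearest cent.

€6,421.39

Monthly rate = 16.2% ÷ 12 = 1.35%
Balance at month 7: €6,050.0000 × (1 + 0.0135)^7 = €6,645.4079…
After €2,100.00 payment: €6,645.4079… − €2,100.00 = €4,545.4079…
Balance at month 15: €4,545.4079… × (1 + 0.0135)^8 = €5,060.1442…
Penalty: 15 × 1.5% × €6,050.00 = €1,361.25
Final settlement = outstanding balance + penalty = €5,060.1442… + €1,361.25 = €6,421.39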